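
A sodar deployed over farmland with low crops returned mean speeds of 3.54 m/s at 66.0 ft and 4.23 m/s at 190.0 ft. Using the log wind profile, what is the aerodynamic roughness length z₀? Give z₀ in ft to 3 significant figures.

z₀ ≈ 0.291 ft

Log law: V(z) ∝ ln(z/z₀). With r = V₁/V₂ = 3.54/4.23 = 0.83688,
r · ln(z₂/z₀) = ln(z₁/z₀) ⇒ ln z₀ = (ln z₁ − r·ln z₂)/(1 − r)
ln z₀ = (4.18965 − 0.83688×5.24702) / 0.16312 = -1.2351
z₀ = exp(-1.2351) = 0.2908 ft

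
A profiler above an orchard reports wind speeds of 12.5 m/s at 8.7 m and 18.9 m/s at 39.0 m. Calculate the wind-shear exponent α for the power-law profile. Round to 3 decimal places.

Power law: V₂/V₁ = (z₂/z₁)^α ⇒ α = ln(V₂/V₁) / ln(z₂/z₁)
α = ln(18.9/12.5) / ln(39.0/8.7) = ln(1.5120) / ln(4.4828)
  = 0.41343 / 1.50024 = 0.27558

α ≈ 0.276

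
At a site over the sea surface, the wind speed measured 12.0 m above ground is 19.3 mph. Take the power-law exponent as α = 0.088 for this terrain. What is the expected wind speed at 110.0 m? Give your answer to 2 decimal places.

23.45 mph

Power-law profile: V₂ = V₁ · (z₂/z₁)^α
V₂ = 19.3 × (110.0/12.0)^0.088 = 19.3 × (9.1667)^0.088
    = 19.3 × 1.2153 = 23.4548 mph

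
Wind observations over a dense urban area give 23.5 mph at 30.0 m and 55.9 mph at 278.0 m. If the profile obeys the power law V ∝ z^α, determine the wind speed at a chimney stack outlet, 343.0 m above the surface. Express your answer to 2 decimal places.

First find α: α = ln(V₂/V₁)/ln(z₂/z₁) = ln(55.9/23.5)/ln(278.0/30.0) = 0.86656/2.22642 = 0.3892
Extrapolate from 278.0 m to 343.0 m: V₃ = 55.9 × (343.0/278.0)^0.3892 = 55.9 × 1.0852 = 60.6635 mph

60.66 mph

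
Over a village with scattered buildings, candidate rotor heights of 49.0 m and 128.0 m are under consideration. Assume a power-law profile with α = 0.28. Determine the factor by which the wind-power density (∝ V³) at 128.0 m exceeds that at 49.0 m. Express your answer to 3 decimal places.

Speed ratio: V_B/V_A = (z_B/z_A)^α = (128.0/49.0)^0.28 = (2.6122)^0.28 = 1.30847
Power-density ratio: P_B/P_A = (V_B/V_A)³ = (1.30847)³ = 2.24023

2.240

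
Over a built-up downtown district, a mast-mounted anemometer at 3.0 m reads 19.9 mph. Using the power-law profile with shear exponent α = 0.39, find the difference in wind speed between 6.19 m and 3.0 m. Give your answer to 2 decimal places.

6.50 mph

Power law: V₂ = V₁ · (z₂/z₁)^α = 19.9 × (2.0633)^0.39 = 26.3958 mph
ΔV = 26.3958 − 19.9 = 6.4958 mph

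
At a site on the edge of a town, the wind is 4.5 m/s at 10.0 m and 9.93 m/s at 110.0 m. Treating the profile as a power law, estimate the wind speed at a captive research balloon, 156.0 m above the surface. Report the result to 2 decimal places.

First find α: α = ln(V₂/V₁)/ln(z₂/z₁) = ln(9.93/4.5)/ln(110.0/10.0) = 0.79148/2.39790 = 0.3301
Extrapolate from 110.0 m to 156.0 m: V₃ = 9.93 × (156.0/110.0)^0.3301 = 9.93 × 1.1222 = 11.1438 m/s

11.14 m/s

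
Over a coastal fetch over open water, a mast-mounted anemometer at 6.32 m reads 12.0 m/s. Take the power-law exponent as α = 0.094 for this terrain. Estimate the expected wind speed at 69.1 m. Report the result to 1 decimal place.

15.0 m/s

Power-law profile: V₂ = V₁ · (z₂/z₁)^α
V₂ = 12.0 × (69.1/6.32)^0.094 = 12.0 × (10.9335)^0.094
    = 12.0 × 1.2521 = 15.0254 m/s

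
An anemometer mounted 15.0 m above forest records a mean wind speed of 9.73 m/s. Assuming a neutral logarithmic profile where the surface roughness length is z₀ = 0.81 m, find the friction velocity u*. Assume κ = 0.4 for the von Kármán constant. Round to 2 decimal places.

Log law: V(z) = (u*/κ) · ln(z/z₀) ⇒ u* = κ · V / ln(z/z₀)
u* = 0.4 × 9.73 / ln(15.0/0.81) = 0.4 × 9.73 / 2.9188
   = 3.8920 / 2.9188 = 1.3334 m/s

u* ≈ 1.33 m/s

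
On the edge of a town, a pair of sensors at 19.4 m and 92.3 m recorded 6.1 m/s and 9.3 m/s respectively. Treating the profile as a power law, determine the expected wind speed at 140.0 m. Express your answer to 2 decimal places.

10.41 m/s

First find α: α = ln(V₂/V₁)/ln(z₂/z₁) = ln(9.3/6.1)/ln(92.3/19.4) = 0.42173/1.55977 = 0.2704
Extrapolate from 92.3 m to 140.0 m: V₃ = 9.3 × (140.0/92.3)^0.2704 = 9.3 × 1.1192 = 10.4088 m/s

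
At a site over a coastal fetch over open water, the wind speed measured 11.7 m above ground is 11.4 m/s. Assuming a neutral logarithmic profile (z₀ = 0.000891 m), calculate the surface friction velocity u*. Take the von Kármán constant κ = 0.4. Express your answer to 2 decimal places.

u* ≈ 0.48 m/s

Log law: V(z) = (u*/κ) · ln(z/z₀) ⇒ u* = κ · V / ln(z/z₀)
u* = 0.4 × 11.4 / ln(11.7/0.000891) = 0.4 × 11.4 / 9.4828
   = 4.5600 / 9.4828 = 0.4809 m/s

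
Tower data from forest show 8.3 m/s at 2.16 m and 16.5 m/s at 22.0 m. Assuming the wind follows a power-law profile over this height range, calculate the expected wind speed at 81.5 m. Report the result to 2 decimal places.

24.31 m/s

First find α: α = ln(V₂/V₁)/ln(z₂/z₁) = ln(16.5/8.3)/ln(22.0/2.16) = 0.68710/2.32093 = 0.2960
Extrapolate from 22.0 m to 81.5 m: V₃ = 16.5 × (81.5/22.0)^0.2960 = 16.5 × 1.4736 = 24.3140 m/s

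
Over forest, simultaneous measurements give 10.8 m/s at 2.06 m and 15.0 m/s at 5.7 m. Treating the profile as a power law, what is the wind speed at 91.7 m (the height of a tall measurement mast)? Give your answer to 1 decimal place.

36.8 m/s

First find α: α = ln(V₂/V₁)/ln(z₂/z₁) = ln(15.0/10.8)/ln(5.7/2.06) = 0.32850/1.01776 = 0.3228
Extrapolate from 5.7 m to 91.7 m: V₃ = 15.0 × (91.7/5.7)^0.3228 = 15.0 × 2.4514 = 36.7717 m/s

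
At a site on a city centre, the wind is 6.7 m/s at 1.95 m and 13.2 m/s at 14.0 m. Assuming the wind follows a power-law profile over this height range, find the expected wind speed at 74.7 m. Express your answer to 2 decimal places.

23.48 m/s

First find α: α = ln(V₂/V₁)/ln(z₂/z₁) = ln(13.2/6.7)/ln(14.0/1.95) = 0.67811/1.97123 = 0.3440
Extrapolate from 14.0 m to 74.7 m: V₃ = 13.2 × (74.7/14.0)^0.3440 = 13.2 × 1.7789 = 23.4818 m/s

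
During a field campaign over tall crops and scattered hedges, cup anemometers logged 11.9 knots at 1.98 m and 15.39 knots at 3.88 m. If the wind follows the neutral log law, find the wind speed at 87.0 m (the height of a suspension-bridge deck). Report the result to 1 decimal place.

Log law: V ∝ ln(z/z₀). From the pair, with r = V₁/V₂ = 0.77323,
ln z₀ = (ln z₁ − r·ln z₂)/(1 − r) = (0.6831 − 0.77323×1.3558)/0.22677 = -1.6108 → z₀ = 0.1997 m
V₃ = V₁ · ln(z₃/z₀)/ln(z₁/z₀) = 11.9 × 6.0767/2.2939 = 31.5243 knots

31.5 knots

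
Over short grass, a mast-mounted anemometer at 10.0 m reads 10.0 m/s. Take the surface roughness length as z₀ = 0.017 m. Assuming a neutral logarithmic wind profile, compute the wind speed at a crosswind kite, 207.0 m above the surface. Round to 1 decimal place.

14.8 m/s

Log law: V(z) ∝ ln(z/z₀), so V₂/V₁ = ln(z₂/z₀) / ln(z₁/z₀).
ln(207.0/0.017) = 9.4073, ln(10.0/0.017) = 6.3771
V₂ = 10.0 × 9.4073/6.3771 = 10.0 × 1.4752 = 14.7516 m/s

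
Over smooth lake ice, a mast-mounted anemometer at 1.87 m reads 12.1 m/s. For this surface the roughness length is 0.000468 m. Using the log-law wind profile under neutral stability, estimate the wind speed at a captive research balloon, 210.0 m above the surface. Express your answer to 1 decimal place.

Log law: V(z) ∝ ln(z/z₀), so V₂/V₁ = ln(z₂/z₀) / ln(z₁/z₀).
ln(210.0/0.000468) = 13.0141, ln(1.87/0.000468) = 8.2930
V₂ = 12.1 × 13.0141/8.2930 = 12.1 × 1.5693 = 18.9885 m/s

19.0 m/s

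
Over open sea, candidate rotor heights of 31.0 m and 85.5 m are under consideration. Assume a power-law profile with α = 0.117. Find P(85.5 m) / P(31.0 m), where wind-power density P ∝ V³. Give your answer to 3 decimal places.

Speed ratio: V_B/V_A = (z_B/z_A)^α = (85.5/31.0)^0.117 = (2.7581)^0.117 = 1.12603
Power-density ratio: P_B/P_A = (V_B/V_A)³ = (1.12603)³ = 1.42775

1.428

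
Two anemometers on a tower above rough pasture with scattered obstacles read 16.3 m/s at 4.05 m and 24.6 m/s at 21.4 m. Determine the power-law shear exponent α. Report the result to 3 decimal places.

α ≈ 0.247

Power law: V₂/V₁ = (z₂/z₁)^α ⇒ α = ln(V₂/V₁) / ln(z₂/z₁)
α = ln(24.6/16.3) / ln(21.4/4.05) = ln(1.5092) / ln(5.2840)
  = 0.41158 / 1.66467 = 0.24724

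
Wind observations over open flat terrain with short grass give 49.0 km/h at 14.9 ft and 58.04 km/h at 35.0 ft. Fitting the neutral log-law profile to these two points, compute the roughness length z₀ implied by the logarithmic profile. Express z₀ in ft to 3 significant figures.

Log law: V(z) ∝ ln(z/z₀). With r = V₁/V₂ = 49.0/58.04 = 0.84425,
r · ln(z₂/z₀) = ln(z₁/z₀) ⇒ ln z₀ = (ln z₁ − r·ln z₂)/(1 − r)
ln z₀ = (2.70136 − 0.84425×3.55535) / 0.15575 = -1.9275
z₀ = exp(-1.9275) = 0.1455 ft

z₀ ≈ 0.146 ft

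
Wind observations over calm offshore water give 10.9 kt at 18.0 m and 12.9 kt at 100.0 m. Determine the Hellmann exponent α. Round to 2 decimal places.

Power law: V₂/V₁ = (z₂/z₁)^α ⇒ α = ln(V₂/V₁) / ln(z₂/z₁)
α = ln(12.9/10.9) / ln(100.0/18.0) = ln(1.1835) / ln(5.5556)
  = 0.16846 / 1.71480 = 0.09824

α ≈ 0.10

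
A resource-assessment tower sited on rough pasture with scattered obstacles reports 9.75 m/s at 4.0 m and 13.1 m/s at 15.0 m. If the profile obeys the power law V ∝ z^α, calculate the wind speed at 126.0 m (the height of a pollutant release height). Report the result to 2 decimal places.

21.08 m/s

First find α: α = ln(V₂/V₁)/ln(z₂/z₁) = ln(13.1/9.75)/ln(15.0/4.0) = 0.29534/1.32176 = 0.2234
Extrapolate from 15.0 m to 126.0 m: V₃ = 13.1 × (126.0/15.0)^0.2234 = 13.1 × 1.6089 = 21.0766 m/s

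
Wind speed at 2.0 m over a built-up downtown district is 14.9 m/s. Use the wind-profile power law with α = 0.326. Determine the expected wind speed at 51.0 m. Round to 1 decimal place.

Power-law profile: V₂ = V₁ · (z₂/z₁)^α
V₂ = 14.9 × (51.0/2.0)^0.326 = 14.9 × (25.5000)^0.326
    = 14.9 × 2.8743 = 42.8271 m/s

42.8 m/s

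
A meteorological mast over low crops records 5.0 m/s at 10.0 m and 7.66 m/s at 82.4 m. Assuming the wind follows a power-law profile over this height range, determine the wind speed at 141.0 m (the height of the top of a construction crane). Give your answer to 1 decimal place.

First find α: α = ln(V₂/V₁)/ln(z₂/z₁) = ln(7.66/5.0)/ln(82.4/10.0) = 0.42657/2.10900 = 0.2023
Extrapolate from 82.4 m to 141.0 m: V₃ = 7.66 × (141.0/82.4)^0.2023 = 7.66 × 1.1148 = 8.5392 m/s

8.5 m/s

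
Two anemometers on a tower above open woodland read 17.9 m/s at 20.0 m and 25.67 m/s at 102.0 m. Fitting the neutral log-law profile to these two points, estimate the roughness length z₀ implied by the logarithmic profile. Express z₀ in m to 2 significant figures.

z₀ ≈ 0.47 m

Log law: V(z) ∝ ln(z/z₀). With r = V₁/V₂ = 17.9/25.67 = 0.69731,
r · ln(z₂/z₀) = ln(z₁/z₀) ⇒ ln z₀ = (ln z₁ − r·ln z₂)/(1 − r)
ln z₀ = (2.99573 − 0.69731×4.62497) / 0.30269 = -0.7576
z₀ = exp(-0.7576) = 0.4688 m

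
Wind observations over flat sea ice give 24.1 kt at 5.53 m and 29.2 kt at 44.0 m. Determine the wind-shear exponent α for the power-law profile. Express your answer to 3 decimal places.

α ≈ 0.093

Power law: V₂/V₁ = (z₂/z₁)^α ⇒ α = ln(V₂/V₁) / ln(z₂/z₁)
α = ln(29.2/24.1) / ln(44.0/5.53) = ln(1.2116) / ln(7.9566)
  = 0.19196 / 2.07400 = 0.09255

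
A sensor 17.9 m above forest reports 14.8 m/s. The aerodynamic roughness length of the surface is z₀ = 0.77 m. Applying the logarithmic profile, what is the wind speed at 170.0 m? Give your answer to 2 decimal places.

Log law: V(z) ∝ ln(z/z₀), so V₂/V₁ = ln(z₂/z₀) / ln(z₁/z₀).
ln(170.0/0.77) = 5.3972, ln(17.9/0.77) = 3.1462
V₂ = 14.8 × 5.3972/3.1462 = 14.8 × 1.7155 = 25.3890 m/s

25.39 m/s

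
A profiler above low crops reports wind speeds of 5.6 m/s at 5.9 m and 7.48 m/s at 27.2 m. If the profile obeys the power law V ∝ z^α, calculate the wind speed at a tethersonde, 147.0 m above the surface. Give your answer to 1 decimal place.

First find α: α = ln(V₂/V₁)/ln(z₂/z₁) = ln(7.48/5.6)/ln(27.2/5.9) = 0.28947/1.52826 = 0.1894
Extrapolate from 27.2 m to 147.0 m: V₃ = 7.48 × (147.0/27.2)^0.1894 = 7.48 × 1.3765 = 10.2965 m/s

10.3 m/s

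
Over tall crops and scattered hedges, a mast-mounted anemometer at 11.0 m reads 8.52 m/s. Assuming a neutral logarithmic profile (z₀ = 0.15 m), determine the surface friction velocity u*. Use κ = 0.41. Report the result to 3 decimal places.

u* ≈ 0.813 m/s

Log law: V(z) = (u*/κ) · ln(z/z₀) ⇒ u* = κ · V / ln(z/z₀)
u* = 0.41 × 8.52 / ln(11.0/0.15) = 0.41 × 8.52 / 4.2950
   = 3.4932 / 4.2950 = 0.8133 m/s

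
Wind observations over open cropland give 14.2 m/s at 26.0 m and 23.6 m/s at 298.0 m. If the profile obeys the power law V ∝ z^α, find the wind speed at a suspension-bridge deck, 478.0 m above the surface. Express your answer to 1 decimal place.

First find α: α = ln(V₂/V₁)/ln(z₂/z₁) = ln(23.6/14.2)/ln(298.0/26.0) = 0.50800/2.43900 = 0.2083
Extrapolate from 298.0 m to 478.0 m: V₃ = 23.6 × (478.0/298.0)^0.2083 = 23.6 × 1.1034 = 26.0408 m/s

26.0 m/s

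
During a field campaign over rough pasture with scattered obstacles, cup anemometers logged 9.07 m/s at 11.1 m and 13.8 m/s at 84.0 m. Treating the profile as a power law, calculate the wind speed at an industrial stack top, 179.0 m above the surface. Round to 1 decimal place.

First find α: α = ln(V₂/V₁)/ln(z₂/z₁) = ln(13.8/9.07)/ln(84.0/11.1) = 0.41970/2.02387 = 0.2074
Extrapolate from 84.0 m to 179.0 m: V₃ = 13.8 × (179.0/84.0)^0.2074 = 13.8 × 1.1699 = 16.1442 m/s

16.1 m/s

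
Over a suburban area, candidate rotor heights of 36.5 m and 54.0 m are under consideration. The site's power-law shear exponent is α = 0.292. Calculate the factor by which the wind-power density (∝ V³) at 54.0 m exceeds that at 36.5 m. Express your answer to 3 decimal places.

1.409

Speed ratio: V_B/V_A = (z_B/z_A)^α = (54.0/36.5)^0.292 = (1.4795)^0.292 = 1.12116
Power-density ratio: P_B/P_A = (V_B/V_A)³ = (1.12116)³ = 1.40932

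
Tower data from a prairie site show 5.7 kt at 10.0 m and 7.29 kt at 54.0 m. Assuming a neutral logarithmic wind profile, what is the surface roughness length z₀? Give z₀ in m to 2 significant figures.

Log law: V(z) ∝ ln(z/z₀). With r = V₁/V₂ = 5.7/7.29 = 0.78189,
r · ln(z₂/z₀) = ln(z₁/z₀) ⇒ ln z₀ = (ln z₁ − r·ln z₂)/(1 − r)
ln z₀ = (2.30259 − 0.78189×3.98898) / 0.21811 = -3.7430
z₀ = exp(-3.7430) = 0.02368 m

z₀ ≈ 0.024 m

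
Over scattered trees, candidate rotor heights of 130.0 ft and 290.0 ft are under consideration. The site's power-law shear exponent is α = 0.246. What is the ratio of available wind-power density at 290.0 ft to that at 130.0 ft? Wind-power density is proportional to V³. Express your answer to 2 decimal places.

1.81

Speed ratio: V_B/V_A = (z_B/z_A)^α = (290.0/130.0)^0.246 = (2.2308)^0.246 = 1.21820
Power-density ratio: P_B/P_A = (V_B/V_A)³ = (1.21820)³ = 1.80784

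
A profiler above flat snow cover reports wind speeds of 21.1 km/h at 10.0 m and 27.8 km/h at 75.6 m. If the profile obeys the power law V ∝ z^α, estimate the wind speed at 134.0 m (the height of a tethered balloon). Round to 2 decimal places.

30.06 km/h

First find α: α = ln(V₂/V₁)/ln(z₂/z₁) = ln(27.8/21.1)/ln(75.6/10.0) = 0.27576/2.02287 = 0.1363
Extrapolate from 75.6 m to 134.0 m: V₃ = 27.8 × (134.0/75.6)^0.1363 = 27.8 × 1.0812 = 30.0561 km/h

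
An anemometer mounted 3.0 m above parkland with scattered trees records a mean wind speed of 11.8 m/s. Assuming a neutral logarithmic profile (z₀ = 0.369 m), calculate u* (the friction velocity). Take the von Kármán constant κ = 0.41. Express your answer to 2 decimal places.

Log law: V(z) = (u*/κ) · ln(z/z₀) ⇒ u* = κ · V / ln(z/z₀)
u* = 0.41 × 11.8 / ln(3.0/0.369) = 0.41 × 11.8 / 2.0956
   = 4.8380 / 2.0956 = 2.3087 m/s

u* ≈ 2.31 m/s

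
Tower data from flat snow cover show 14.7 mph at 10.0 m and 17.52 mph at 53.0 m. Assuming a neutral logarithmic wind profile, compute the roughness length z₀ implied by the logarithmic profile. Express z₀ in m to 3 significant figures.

z₀ ≈ 0.00168 m

Log law: V(z) ∝ ln(z/z₀). With r = V₁/V₂ = 14.7/17.52 = 0.83904,
r · ln(z₂/z₀) = ln(z₁/z₀) ⇒ ln z₀ = (ln z₁ − r·ln z₂)/(1 − r)
ln z₀ = (2.30259 − 0.83904×3.97029) / 0.16096 = -6.3908
z₀ = exp(-6.3908) = 0.001677 m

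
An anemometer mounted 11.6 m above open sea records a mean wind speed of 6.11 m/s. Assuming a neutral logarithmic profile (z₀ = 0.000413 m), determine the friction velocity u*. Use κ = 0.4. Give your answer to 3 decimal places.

u* ≈ 0.239 m/s

Log law: V(z) = (u*/κ) · ln(z/z₀) ⇒ u* = κ · V / ln(z/z₀)
u* = 0.4 × 6.11 / ln(11.6/0.000413) = 0.4 × 6.11 / 10.2431
   = 2.4440 / 10.2431 = 0.2386 m/s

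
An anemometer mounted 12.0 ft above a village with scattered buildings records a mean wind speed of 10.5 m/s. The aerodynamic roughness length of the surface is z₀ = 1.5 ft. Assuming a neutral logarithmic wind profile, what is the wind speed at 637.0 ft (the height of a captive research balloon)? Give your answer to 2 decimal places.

30.56 m/s

Log law: V(z) ∝ ln(z/z₀), so V₂/V₁ = ln(z₂/z₀) / ln(z₁/z₀).
ln(637.0/1.5) = 6.0513, ln(12.0/1.5) = 2.0794
V₂ = 10.5 × 6.0513/2.0794 = 10.5 × 2.9101 = 30.5557 m/s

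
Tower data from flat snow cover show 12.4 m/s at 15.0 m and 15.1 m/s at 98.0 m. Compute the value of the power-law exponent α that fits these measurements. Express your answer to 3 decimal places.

Power law: V₂/V₁ = (z₂/z₁)^α ⇒ α = ln(V₂/V₁) / ln(z₂/z₁)
α = ln(15.1/12.4) / ln(98.0/15.0) = ln(1.2177) / ln(6.5333)
  = 0.19700 / 1.87692 = 0.10496

α ≈ 0.105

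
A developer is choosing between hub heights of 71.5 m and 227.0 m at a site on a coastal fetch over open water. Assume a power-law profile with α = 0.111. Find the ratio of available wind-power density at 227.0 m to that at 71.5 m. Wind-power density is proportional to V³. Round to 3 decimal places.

1.469

Speed ratio: V_B/V_A = (z_B/z_A)^α = (227.0/71.5)^0.111 = (3.1748)^0.111 = 1.13682
Power-density ratio: P_B/P_A = (V_B/V_A)³ = (1.13682)³ = 1.46917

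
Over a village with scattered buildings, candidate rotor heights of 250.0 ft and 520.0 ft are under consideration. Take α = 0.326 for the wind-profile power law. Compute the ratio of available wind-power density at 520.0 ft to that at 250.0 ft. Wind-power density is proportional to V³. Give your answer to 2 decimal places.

2.05

Speed ratio: V_B/V_A = (z_B/z_A)^α = (520.0/250.0)^0.326 = (2.0800)^0.326 = 1.26966
Power-density ratio: P_B/P_A = (V_B/V_A)³ = (1.26966)³ = 2.04676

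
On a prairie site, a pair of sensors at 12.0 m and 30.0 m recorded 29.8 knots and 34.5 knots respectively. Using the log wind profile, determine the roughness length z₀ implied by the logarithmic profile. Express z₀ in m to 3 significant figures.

Log law: V(z) ∝ ln(z/z₀). With r = V₁/V₂ = 29.8/34.5 = 0.86377,
r · ln(z₂/z₀) = ln(z₁/z₀) ⇒ ln z₀ = (ln z₁ − r·ln z₂)/(1 − r)
ln z₀ = (2.48491 − 0.86377×3.40120) / 0.13623 = -3.3248
z₀ = exp(-3.3248) = 0.03598 m

z₀ ≈ 0.0360 m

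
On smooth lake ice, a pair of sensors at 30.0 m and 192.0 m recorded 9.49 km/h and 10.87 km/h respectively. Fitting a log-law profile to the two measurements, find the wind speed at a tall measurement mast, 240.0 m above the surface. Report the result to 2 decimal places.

Log law: V ∝ ln(z/z₀). From the pair, with r = V₁/V₂ = 0.87305,
ln z₀ = (ln z₁ − r·ln z₂)/(1 − r) = (3.4012 − 0.87305×5.2575)/0.12695 = -9.3642 → z₀ = 0.00008574 m
V₃ = V₁ · ln(z₃/z₀)/ln(z₁/z₀) = 9.49 × 14.8449/12.7654 = 11.0359 km/h

11.04 km/h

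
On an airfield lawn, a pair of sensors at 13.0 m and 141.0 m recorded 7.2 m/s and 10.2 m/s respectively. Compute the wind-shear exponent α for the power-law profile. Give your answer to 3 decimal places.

Power law: V₂/V₁ = (z₂/z₁)^α ⇒ α = ln(V₂/V₁) / ln(z₂/z₁)
α = ln(10.2/7.2) / ln(141.0/13.0) = ln(1.4167) / ln(10.8462)
  = 0.34831 / 2.38381 = 0.14611

α ≈ 0.146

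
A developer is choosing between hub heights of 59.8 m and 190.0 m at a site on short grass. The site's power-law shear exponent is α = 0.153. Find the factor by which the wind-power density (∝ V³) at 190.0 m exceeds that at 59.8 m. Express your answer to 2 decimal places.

Speed ratio: V_B/V_A = (z_B/z_A)^α = (190.0/59.8)^0.153 = (3.1773)^0.153 = 1.19348
Power-density ratio: P_B/P_A = (V_B/V_A)³ = (1.19348)³ = 1.69997

1.70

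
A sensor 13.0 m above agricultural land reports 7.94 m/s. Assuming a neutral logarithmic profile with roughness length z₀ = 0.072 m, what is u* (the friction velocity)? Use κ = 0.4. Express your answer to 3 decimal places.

Log law: V(z) = (u*/κ) · ln(z/z₀) ⇒ u* = κ · V / ln(z/z₀)
u* = 0.4 × 7.94 / ln(13.0/0.072) = 0.4 × 7.94 / 5.1960
   = 3.1760 / 5.1960 = 0.6112 m/s

u* ≈ 0.611 m/s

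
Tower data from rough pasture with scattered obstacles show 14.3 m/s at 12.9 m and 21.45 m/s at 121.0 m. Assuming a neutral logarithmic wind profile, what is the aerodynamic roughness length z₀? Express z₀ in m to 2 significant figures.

Log law: V(z) ∝ ln(z/z₀). With r = V₁/V₂ = 14.3/21.45 = 0.66667,
r · ln(z₂/z₀) = ln(z₁/z₀) ⇒ ln z₀ = (ln z₁ − r·ln z₂)/(1 − r)
ln z₀ = (2.55723 − 0.66667×4.79579) / 0.33333 = -1.9199
z₀ = exp(-1.9199) = 0.1466 m

z₀ ≈ 0.15 m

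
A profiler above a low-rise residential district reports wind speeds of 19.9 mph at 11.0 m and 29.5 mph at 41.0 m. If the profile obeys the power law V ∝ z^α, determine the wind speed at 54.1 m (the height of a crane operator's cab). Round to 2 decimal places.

32.05 mph

First find α: α = ln(V₂/V₁)/ln(z₂/z₁) = ln(29.5/19.9)/ln(41.0/11.0) = 0.39367/1.31568 = 0.2992
Extrapolate from 41.0 m to 54.1 m: V₃ = 29.5 × (54.1/41.0)^0.2992 = 29.5 × 1.0865 = 32.0517 mph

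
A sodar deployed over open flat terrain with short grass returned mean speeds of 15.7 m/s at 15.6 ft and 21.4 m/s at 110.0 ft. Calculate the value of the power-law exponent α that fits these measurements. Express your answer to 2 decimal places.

Power law: V₂/V₁ = (z₂/z₁)^α ⇒ α = ln(V₂/V₁) / ln(z₂/z₁)
α = ln(21.4/15.7) / ln(110.0/15.6) = ln(1.3631) / ln(7.0513)
  = 0.30973 / 1.95321 = 0.15858

α ≈ 0.16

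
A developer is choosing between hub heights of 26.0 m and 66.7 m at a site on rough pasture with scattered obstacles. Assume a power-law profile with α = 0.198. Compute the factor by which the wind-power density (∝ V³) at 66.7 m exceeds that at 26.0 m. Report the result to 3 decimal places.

Speed ratio: V_B/V_A = (z_B/z_A)^α = (66.7/26.0)^0.198 = (2.5654)^0.198 = 1.20507
Power-density ratio: P_B/P_A = (V_B/V_A)³ = (1.20507)³ = 1.74999

1.750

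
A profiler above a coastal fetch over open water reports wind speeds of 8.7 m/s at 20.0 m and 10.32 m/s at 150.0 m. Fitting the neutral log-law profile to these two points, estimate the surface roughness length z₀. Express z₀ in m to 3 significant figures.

Log law: V(z) ∝ ln(z/z₀). With r = V₁/V₂ = 8.7/10.32 = 0.84302,
r · ln(z₂/z₀) = ln(z₁/z₀) ⇒ ln z₀ = (ln z₁ − r·ln z₂)/(1 − r)
ln z₀ = (2.99573 − 0.84302×5.01064) / 0.15698 = -7.8250
z₀ = exp(-7.8250) = 0.0003996 m

z₀ ≈ 0.000400 m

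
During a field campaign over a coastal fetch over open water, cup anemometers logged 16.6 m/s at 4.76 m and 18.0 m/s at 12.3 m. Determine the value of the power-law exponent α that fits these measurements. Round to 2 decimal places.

α ≈ 0.09

Power law: V₂/V₁ = (z₂/z₁)^α ⇒ α = ln(V₂/V₁) / ln(z₂/z₁)
α = ln(18.0/16.6) / ln(12.3/4.76) = ln(1.0843) / ln(2.5840)
  = 0.08097 / 0.94935 = 0.08529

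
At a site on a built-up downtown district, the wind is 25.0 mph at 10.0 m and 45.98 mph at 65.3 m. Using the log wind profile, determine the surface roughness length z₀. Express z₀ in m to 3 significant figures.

Log law: V(z) ∝ ln(z/z₀). With r = V₁/V₂ = 25.0/45.98 = 0.54371,
r · ln(z₂/z₀) = ln(z₁/z₀) ⇒ ln z₀ = (ln z₁ − r·ln z₂)/(1 − r)
ln z₀ = (2.30259 − 0.54371×4.17899) / 0.45629 = 0.0666
z₀ = exp(0.0666) = 1.069 m

z₀ ≈ 1.07 m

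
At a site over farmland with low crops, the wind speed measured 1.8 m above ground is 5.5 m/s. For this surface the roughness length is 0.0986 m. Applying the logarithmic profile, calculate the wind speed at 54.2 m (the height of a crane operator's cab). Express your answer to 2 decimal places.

11.95 m/s

Log law: V(z) ∝ ln(z/z₀), so V₂/V₁ = ln(z₂/z₀) / ln(z₁/z₀).
ln(54.2/0.0986) = 6.3094, ln(1.8/0.0986) = 2.9045
V₂ = 5.5 × 6.3094/2.9045 = 5.5 × 2.1723 = 11.9476 m/s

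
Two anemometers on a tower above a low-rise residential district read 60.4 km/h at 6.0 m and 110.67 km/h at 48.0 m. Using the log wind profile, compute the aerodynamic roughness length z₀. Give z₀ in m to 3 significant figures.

Log law: V(z) ∝ ln(z/z₀). With r = V₁/V₂ = 60.4/110.67 = 0.54577,
r · ln(z₂/z₀) = ln(z₁/z₀) ⇒ ln z₀ = (ln z₁ − r·ln z₂)/(1 − r)
ln z₀ = (1.79176 − 0.54577×3.87120) / 0.45423 = -0.7067
z₀ = exp(-0.7067) = 0.4933 m

z₀ ≈ 0.493 m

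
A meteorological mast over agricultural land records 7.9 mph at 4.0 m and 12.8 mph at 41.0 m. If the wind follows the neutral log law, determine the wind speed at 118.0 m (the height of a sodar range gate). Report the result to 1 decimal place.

15.0 mph

Log law: V ∝ ln(z/z₀). From the pair, with r = V₁/V₂ = 0.61719,
ln z₀ = (ln z₁ − r·ln z₂)/(1 − r) = (1.3863 − 0.61719×3.7136)/0.38281 = -2.3658 → z₀ = 0.09387 m
V₃ = V₁ · ln(z₃/z₀)/ln(z₁/z₀) = 7.9 × 7.1365/3.7521 = 15.0257 mph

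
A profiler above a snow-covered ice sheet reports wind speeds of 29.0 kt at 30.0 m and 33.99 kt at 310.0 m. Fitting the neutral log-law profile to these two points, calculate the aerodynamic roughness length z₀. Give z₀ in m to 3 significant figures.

Log law: V(z) ∝ ln(z/z₀). With r = V₁/V₂ = 29.0/33.99 = 0.85319,
r · ln(z₂/z₀) = ln(z₁/z₀) ⇒ ln z₀ = (ln z₁ − r·ln z₂)/(1 − r)
ln z₀ = (3.40120 − 0.85319×5.73657) / 0.14681 = -10.1711
z₀ = exp(-10.1711) = 0.00003826 m

z₀ ≈ 0.0000383 m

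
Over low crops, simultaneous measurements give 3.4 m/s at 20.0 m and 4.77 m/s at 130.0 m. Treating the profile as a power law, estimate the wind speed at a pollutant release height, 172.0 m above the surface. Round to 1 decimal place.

First find α: α = ln(V₂/V₁)/ln(z₂/z₁) = ln(4.77/3.4)/ln(130.0/20.0) = 0.33857/1.87180 = 0.1809
Extrapolate from 130.0 m to 172.0 m: V₃ = 4.77 × (172.0/130.0)^0.1809 = 4.77 × 1.0519 = 5.0178 m/s

5.0 m/s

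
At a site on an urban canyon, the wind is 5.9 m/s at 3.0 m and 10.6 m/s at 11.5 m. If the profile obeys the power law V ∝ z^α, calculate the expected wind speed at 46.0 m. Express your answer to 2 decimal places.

19.40 m/s

First find α: α = ln(V₂/V₁)/ln(z₂/z₁) = ln(10.6/5.9)/ln(11.5/3.0) = 0.58590/1.34373 = 0.4360
Extrapolate from 11.5 m to 46.0 m: V₃ = 10.6 × (46.0/11.5)^0.4360 = 10.6 × 1.8303 = 19.4008 m/s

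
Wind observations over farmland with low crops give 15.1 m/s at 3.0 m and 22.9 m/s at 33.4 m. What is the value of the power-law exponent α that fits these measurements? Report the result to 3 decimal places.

Power law: V₂/V₁ = (z₂/z₁)^α ⇒ α = ln(V₂/V₁) / ln(z₂/z₁)
α = ln(22.9/15.1) / ln(33.4/3.0) = ln(1.5166) / ln(11.1333)
  = 0.41644 / 2.40994 = 0.17280

α ≈ 0.173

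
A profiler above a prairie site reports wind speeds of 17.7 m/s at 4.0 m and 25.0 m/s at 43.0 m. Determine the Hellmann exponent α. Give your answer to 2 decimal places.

Power law: V₂/V₁ = (z₂/z₁)^α ⇒ α = ln(V₂/V₁) / ln(z₂/z₁)
α = ln(25.0/17.7) / ln(43.0/4.0) = ln(1.4124) / ln(10.7500)
  = 0.34531 / 2.37491 = 0.14540

α ≈ 0.15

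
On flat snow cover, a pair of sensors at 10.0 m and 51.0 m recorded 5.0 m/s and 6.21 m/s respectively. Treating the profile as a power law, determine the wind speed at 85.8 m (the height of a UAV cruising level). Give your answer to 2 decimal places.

6.65 m/s

First find α: α = ln(V₂/V₁)/ln(z₂/z₁) = ln(6.21/5.0)/ln(51.0/10.0) = 0.21672/1.62924 = 0.1330
Extrapolate from 51.0 m to 85.8 m: V₃ = 6.21 × (85.8/51.0)^0.1330 = 6.21 × 1.0716 = 6.6549 m/s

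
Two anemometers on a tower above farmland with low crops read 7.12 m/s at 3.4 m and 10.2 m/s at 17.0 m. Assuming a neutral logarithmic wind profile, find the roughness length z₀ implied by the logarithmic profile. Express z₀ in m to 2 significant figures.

z₀ ≈ 0.082 m

Log law: V(z) ∝ ln(z/z₀). With r = V₁/V₂ = 7.12/10.2 = 0.69804,
r · ln(z₂/z₀) = ln(z₁/z₀) ⇒ ln z₀ = (ln z₁ − r·ln z₂)/(1 − r)
ln z₀ = (1.22378 − 0.69804×2.83321) / 0.30196 = -2.4967
z₀ = exp(-2.4967) = 0.08235 m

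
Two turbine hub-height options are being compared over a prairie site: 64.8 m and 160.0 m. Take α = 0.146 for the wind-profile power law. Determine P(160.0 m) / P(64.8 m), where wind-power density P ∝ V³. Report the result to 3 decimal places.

Speed ratio: V_B/V_A = (z_B/z_A)^α = (160.0/64.8)^0.146 = (2.4691)^0.146 = 1.14107
Power-density ratio: P_B/P_A = (V_B/V_A)³ = (1.14107)³ = 1.48571

1.486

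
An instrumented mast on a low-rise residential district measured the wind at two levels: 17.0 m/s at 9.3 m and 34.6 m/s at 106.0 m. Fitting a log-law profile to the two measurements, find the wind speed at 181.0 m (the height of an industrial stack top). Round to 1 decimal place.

38.5 m/s

Log law: V ∝ ln(z/z₀). From the pair, with r = V₁/V₂ = 0.49133,
ln z₀ = (ln z₁ − r·ln z₂)/(1 − r) = (2.2300 − 0.49133×4.6634)/0.50867 = -0.1205 → z₀ = 0.8865 m
V₃ = V₁ · ln(z₃/z₀)/ln(z₁/z₀) = 17.0 × 5.3189/2.3505 = 38.4699 m/s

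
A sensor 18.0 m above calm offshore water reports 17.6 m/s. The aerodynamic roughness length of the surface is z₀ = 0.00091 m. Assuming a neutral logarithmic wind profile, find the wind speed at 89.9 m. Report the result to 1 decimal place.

20.5 m/s

Log law: V(z) ∝ ln(z/z₀), so V₂/V₁ = ln(z₂/z₀) / ln(z₁/z₀).
ln(89.9/0.00091) = 11.5008, ln(18.0/0.00091) = 9.8924
V₂ = 17.6 × 11.5008/9.8924 = 17.6 × 1.1626 = 20.4614 m/s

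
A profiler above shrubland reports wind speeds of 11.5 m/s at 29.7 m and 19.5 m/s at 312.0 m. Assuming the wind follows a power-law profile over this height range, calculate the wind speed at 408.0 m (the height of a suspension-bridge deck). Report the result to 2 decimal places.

First find α: α = ln(V₂/V₁)/ln(z₂/z₁) = ln(19.5/11.5)/ln(312.0/29.7) = 0.52807/2.35186 = 0.2245
Extrapolate from 312.0 m to 408.0 m: V₃ = 19.5 × (408.0/312.0)^0.2245 = 19.5 × 1.0621 = 20.7107 m/s

20.71 m/s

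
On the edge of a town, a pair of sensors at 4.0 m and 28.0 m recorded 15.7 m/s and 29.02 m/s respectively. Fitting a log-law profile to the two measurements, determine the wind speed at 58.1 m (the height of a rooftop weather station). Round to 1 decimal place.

Log law: V ∝ ln(z/z₀). From the pair, with r = V₁/V₂ = 0.54101,
ln z₀ = (ln z₁ − r·ln z₂)/(1 − r) = (1.3863 − 0.54101×3.3322)/0.45899 = -0.9073 → z₀ = 0.4036 m
V₃ = V₁ · ln(z₃/z₀)/ln(z₁/z₀) = 15.7 × 4.9695/2.2936 = 34.0167 m/s

34.0 m/s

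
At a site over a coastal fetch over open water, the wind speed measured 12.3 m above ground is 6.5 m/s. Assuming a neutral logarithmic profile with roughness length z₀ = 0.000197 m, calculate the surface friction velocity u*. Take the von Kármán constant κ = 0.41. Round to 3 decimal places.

Log law: V(z) = (u*/κ) · ln(z/z₀) ⇒ u* = κ · V / ln(z/z₀)
u* = 0.41 × 6.5 / ln(12.3/0.000197) = 0.41 × 6.5 / 11.0419
   = 2.6650 / 11.0419 = 0.2414 m/s

u* ≈ 0.241 m/s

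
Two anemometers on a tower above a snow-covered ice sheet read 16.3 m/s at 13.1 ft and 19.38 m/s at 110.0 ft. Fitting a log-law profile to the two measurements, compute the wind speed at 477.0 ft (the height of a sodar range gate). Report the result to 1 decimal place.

21.5 m/s

Log law: V ∝ ln(z/z₀). From the pair, with r = V₁/V₂ = 0.84107,
ln z₀ = (ln z₁ − r·ln z₂)/(1 − r) = (2.5726 − 0.84107×4.7005)/0.15893 = -8.6885 → z₀ = 0.0001685 ft
V₃ = V₁ · ln(z₃/z₀)/ln(z₁/z₀) = 16.3 × 14.8560/11.2611 = 21.5035 m/s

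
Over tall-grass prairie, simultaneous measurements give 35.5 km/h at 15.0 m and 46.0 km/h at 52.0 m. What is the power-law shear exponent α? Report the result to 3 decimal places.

α ≈ 0.208

Power law: V₂/V₁ = (z₂/z₁)^α ⇒ α = ln(V₂/V₁) / ln(z₂/z₁)
α = ln(46.0/35.5) / ln(52.0/15.0) = ln(1.2958) / ln(3.4667)
  = 0.25911 / 1.24319 = 0.20842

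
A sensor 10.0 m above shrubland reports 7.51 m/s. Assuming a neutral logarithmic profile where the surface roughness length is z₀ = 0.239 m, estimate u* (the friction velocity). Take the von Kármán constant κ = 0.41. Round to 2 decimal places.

Log law: V(z) = (u*/κ) · ln(z/z₀) ⇒ u* = κ · V / ln(z/z₀)
u* = 0.41 × 7.51 / ln(10.0/0.239) = 0.41 × 7.51 / 3.7339
   = 3.0791 / 3.7339 = 0.8246 m/s

u* ≈ 0.82 m/s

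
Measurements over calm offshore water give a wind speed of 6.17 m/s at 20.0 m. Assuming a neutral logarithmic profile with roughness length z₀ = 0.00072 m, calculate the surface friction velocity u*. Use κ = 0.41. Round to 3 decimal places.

Log law: V(z) = (u*/κ) · ln(z/z₀) ⇒ u* = κ · V / ln(z/z₀)
u* = 0.41 × 6.17 / ln(20.0/0.00072) = 0.41 × 6.17 / 10.2320
   = 2.5297 / 10.2320 = 0.2472 m/s

u* ≈ 0.247 m/s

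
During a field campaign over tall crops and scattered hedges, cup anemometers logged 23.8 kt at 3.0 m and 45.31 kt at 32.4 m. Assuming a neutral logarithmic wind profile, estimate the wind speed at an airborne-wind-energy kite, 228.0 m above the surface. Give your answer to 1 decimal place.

Log law: V ∝ ln(z/z₀). From the pair, with r = V₁/V₂ = 0.52527,
ln z₀ = (ln z₁ − r·ln z₂)/(1 − r) = (1.0986 − 0.52527×3.4782)/0.47473 = -1.5343 → z₀ = 0.2156 m
V₃ = V₁ · ln(z₃/z₀)/ln(z₁/z₀) = 23.8 × 6.9636/2.6329 = 62.9478 kt

62.9 kt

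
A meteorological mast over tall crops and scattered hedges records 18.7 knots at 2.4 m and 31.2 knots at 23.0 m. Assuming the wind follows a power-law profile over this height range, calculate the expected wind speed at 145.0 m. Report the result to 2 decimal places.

47.34 knots

First find α: α = ln(V₂/V₁)/ln(z₂/z₁) = ln(31.2/18.7)/ln(23.0/2.4) = 0.51189/2.26003 = 0.2265
Extrapolate from 23.0 m to 145.0 m: V₃ = 31.2 × (145.0/23.0)^0.2265 = 31.2 × 1.5175 = 47.3448 knots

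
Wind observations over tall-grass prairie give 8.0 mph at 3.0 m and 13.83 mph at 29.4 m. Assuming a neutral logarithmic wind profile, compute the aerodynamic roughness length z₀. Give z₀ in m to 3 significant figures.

z₀ ≈ 0.131 m

Log law: V(z) ∝ ln(z/z₀). With r = V₁/V₂ = 8.0/13.83 = 0.57845,
r · ln(z₂/z₀) = ln(z₁/z₀) ⇒ ln z₀ = (ln z₁ − r·ln z₂)/(1 − r)
ln z₀ = (1.09861 − 0.57845×3.38099) / 0.42155 = -2.0333
z₀ = exp(-2.0333) = 0.1309 m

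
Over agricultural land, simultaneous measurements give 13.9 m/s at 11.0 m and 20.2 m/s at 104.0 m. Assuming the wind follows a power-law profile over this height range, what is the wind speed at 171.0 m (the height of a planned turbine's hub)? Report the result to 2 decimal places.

21.94 m/s

First find α: α = ln(V₂/V₁)/ln(z₂/z₁) = ln(20.2/13.9)/ln(104.0/11.0) = 0.37379/2.24650 = 0.1664
Extrapolate from 104.0 m to 171.0 m: V₃ = 20.2 × (171.0/104.0)^0.1664 = 20.2 × 1.0863 = 21.9425 m/s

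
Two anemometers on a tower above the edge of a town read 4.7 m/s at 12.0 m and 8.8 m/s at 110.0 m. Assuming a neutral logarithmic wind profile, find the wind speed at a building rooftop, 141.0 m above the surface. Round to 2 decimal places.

9.26 m/s

Log law: V ∝ ln(z/z₀). From the pair, with r = V₁/V₂ = 0.53409,
ln z₀ = (ln z₁ − r·ln z₂)/(1 − r) = (2.4849 − 0.53409×4.7005)/0.46591 = -0.0549 → z₀ = 0.9466 m
V₃ = V₁ · ln(z₃/z₀)/ln(z₁/z₀) = 4.7 × 5.0037/2.5398 = 9.2595 m/s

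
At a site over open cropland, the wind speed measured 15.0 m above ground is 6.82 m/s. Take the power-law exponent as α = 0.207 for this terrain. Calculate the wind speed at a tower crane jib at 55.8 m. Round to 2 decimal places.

8.95 m/s

Power-law profile: V₂ = V₁ · (z₂/z₁)^α
V₂ = 6.82 × (55.8/15.0)^0.207 = 6.82 × (3.7200)^0.207
    = 6.82 × 1.3125 = 8.9513 m/s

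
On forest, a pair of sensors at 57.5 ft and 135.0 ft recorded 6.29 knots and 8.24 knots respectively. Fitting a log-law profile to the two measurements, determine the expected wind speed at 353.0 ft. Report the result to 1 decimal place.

10.4 knots

Log law: V ∝ ln(z/z₀). From the pair, with r = V₁/V₂ = 0.76335,
ln z₀ = (ln z₁ − r·ln z₂)/(1 − r) = (4.0518 − 0.76335×4.9053)/0.23665 = 1.2987 → z₀ = 3.665 ft
V₃ = V₁ · ln(z₃/z₀)/ln(z₁/z₀) = 6.29 × 4.5677/2.7531 = 10.4361 knots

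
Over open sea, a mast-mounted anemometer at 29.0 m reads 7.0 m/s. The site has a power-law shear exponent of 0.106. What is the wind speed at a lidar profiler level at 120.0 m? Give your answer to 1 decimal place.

8.1 m/s

Power-law profile: V₂ = V₁ · (z₂/z₁)^α
V₂ = 7.0 × (120.0/29.0)^0.106 = 7.0 × (4.1379)^0.106
    = 7.0 × 1.1625 = 8.1372 m/s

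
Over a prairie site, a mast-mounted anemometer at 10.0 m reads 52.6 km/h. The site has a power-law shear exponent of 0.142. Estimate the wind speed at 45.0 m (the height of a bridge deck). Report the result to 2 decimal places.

Power-law profile: V₂ = V₁ · (z₂/z₁)^α
V₂ = 52.6 × (45.0/10.0)^0.142 = 52.6 × (4.5000)^0.142
    = 52.6 × 1.2381 = 65.1241 km/h

65.12 km/h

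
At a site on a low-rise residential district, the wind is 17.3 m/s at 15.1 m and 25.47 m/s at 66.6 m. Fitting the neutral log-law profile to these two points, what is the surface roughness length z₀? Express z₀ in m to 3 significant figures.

Log law: V(z) ∝ ln(z/z₀). With r = V₁/V₂ = 17.3/25.47 = 0.67923,
r · ln(z₂/z₀) = ln(z₁/z₀) ⇒ ln z₀ = (ln z₁ − r·ln z₂)/(1 − r)
ln z₀ = (2.71469 − 0.67923×4.19870) / 0.32077 = -0.4277
z₀ = exp(-0.4277) = 0.6520 m

z₀ ≈ 0.652 m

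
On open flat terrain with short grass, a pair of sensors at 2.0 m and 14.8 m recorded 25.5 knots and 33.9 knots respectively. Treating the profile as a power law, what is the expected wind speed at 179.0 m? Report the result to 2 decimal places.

48.33 knots

First find α: α = ln(V₂/V₁)/ln(z₂/z₁) = ln(33.9/25.5)/ln(14.8/2.0) = 0.28474/2.00148 = 0.1423
Extrapolate from 14.8 m to 179.0 m: V₃ = 33.9 × (179.0/14.8)^0.1423 = 33.9 × 1.4256 = 48.3295 knots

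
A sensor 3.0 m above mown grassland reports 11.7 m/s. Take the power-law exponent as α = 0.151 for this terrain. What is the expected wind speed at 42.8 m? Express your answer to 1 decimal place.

17.5 m/s

Power-law profile: V₂ = V₁ · (z₂/z₁)^α
V₂ = 11.7 × (42.8/3.0)^0.151 = 11.7 × (14.2667)^0.151
    = 11.7 × 1.4938 = 17.4779 m/s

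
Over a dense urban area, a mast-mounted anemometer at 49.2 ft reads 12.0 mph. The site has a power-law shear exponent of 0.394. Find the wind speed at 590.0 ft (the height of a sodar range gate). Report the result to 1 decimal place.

31.9 mph

Power-law profile: V₂ = V₁ · (z₂/z₁)^α
V₂ = 12.0 × (590.0/49.2)^0.394 = 12.0 × (11.9919)^0.394
    = 12.0 × 2.6612 = 31.9347 mph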